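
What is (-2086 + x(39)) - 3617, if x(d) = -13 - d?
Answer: -5755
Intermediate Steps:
(-2086 + x(39)) - 3617 = (-2086 + (-13 - 1*39)) - 3617 = (-2086 + (-13 - 39)) - 3617 = (-2086 - 52) - 3617 = -2138 - 3617 = -5755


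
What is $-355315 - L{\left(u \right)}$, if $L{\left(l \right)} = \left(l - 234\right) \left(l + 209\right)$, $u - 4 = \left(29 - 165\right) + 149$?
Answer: $-306273$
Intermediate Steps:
$u = 17$ ($u = 4 + \left(\left(29 - 165\right) + 149\right) = 4 + \left(-136 + 149\right) = 4 + 13 = 17$)
$L{\left(l \right)} = \left(-234 + l\right) \left(209 + l\right)$
$-355315 - L{\left(u \right)} = -355315 - \left(-48906 + 17^{2} - 425\right) = -355315 - \left(-48906 + 289 - 425\right) = -355315 - -49042 = -355315 + 49042 = -306273$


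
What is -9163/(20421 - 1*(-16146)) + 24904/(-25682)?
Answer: -33705551/27620991 ≈ -1.2203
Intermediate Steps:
-9163/(20421 - 1*(-16146)) + 24904/(-25682) = -9163/(20421 + 16146) + 24904*(-1/25682) = -9163/36567 - 12452/12841 = -9163*1/36567 - 12452/12841 = -539/2151 - 12452/12841 = -33705551/27620991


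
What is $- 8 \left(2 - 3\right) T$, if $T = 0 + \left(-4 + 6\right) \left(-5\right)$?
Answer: $-80$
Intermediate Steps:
$T = -10$ ($T = 0 + 2 \left(-5\right) = 0 - 10 = -10$)
$- 8 \left(2 - 3\right) T = - 8 \left(2 - 3\right) \left(-10\right) = \left(-8\right) \left(-1\right) \left(-10\right) = 8 \left(-10\right) = -80$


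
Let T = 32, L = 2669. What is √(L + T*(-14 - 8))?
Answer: √1965 ≈ 44.328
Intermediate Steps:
√(L + T*(-14 - 8)) = √(2669 + 32*(-14 - 8)) = √(2669 + 32*(-22)) = √(2669 - 704) = √1965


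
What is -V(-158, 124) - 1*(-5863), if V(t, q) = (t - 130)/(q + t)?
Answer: 99527/17 ≈ 5854.5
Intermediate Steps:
V(t, q) = (-130 + t)/(q + t)
-V(-158, 124) - 1*(-5863) = -(-130 - 158)/(124 - 158) - 1*(-5863) = -(-288)/(-34) + 5863 = -(-1)*(-288)/34 + 5863 = -1*144/17 + 5863 = -144/17 + 5863 = 99527/17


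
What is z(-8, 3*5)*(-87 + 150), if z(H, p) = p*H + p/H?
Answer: -61425/8 ≈ -7678.1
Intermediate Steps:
z(H, p) = H*p + p/H
z(-8, 3*5)*(-87 + 150) = (-24*5 + (3*5)/(-8))*(-87 + 150) = (-8*15 + 15*(-⅛))*63 = (-120 - 15/8)*63 = -975/8*63 = -61425/8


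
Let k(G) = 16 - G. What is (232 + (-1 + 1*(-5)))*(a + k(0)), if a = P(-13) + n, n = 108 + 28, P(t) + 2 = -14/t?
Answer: 443864/13 ≈ 34143.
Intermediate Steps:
P(t) = -2 - 14/t
n = 136
a = 1756/13 (a = (-2 - 14/(-13)) + 136 = (-2 - 14*(-1/13)) + 136 = (-2 + 14/13) + 136 = -12/13 + 136 = 1756/13 ≈ 135.08)
(232 + (-1 + 1*(-5)))*(a + k(0)) = (232 + (-1 + 1*(-5)))*(1756/13 + (16 - 1*0)) = (232 + (-1 - 5))*(1756/13 + (16 + 0)) = (232 - 6)*(1756/13 + 16) = 226*(1964/13) = 443864/13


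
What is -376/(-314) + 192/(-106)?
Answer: -5108/8321 ≈ -0.61387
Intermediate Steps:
-376/(-314) + 192/(-106) = -376*(-1/314) + 192*(-1/106) = 188/157 - 96/53 = -5108/8321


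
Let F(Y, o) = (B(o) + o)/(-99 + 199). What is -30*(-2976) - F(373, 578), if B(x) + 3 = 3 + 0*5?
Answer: 4463711/50 ≈ 89274.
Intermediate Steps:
B(x) = 0 (B(x) = -3 + (3 + 0*5) = -3 + (3 + 0) = -3 + 3 = 0)
F(Y, o) = o/100 (F(Y, o) = (0 + o)/(-99 + 199) = o/100)
-30*(-2976) - F(373, 578) = -30*(-2976) - 578/100 = 89280 - 1*289/50 = 89280 - 289/50 = 4463711/50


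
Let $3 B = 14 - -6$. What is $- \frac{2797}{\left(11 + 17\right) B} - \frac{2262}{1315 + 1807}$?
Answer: $- \frac{280239}{17840} \approx -15.708$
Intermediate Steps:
$B = \frac{20}{3}$ ($B = \frac{14 - -6}{3} = \frac{14 + 6}{3} = \frac{1}{3} \cdot 20 = \frac{20}{3} \approx 6.6667$)
$- \frac{2797}{\left(11 + 17\right) B} - \frac{2262}{1315 + 1807} = - \frac{2797}{\left(11 + 17\right) \frac{20}{3}} - \frac{2262}{1315 + 1807} = - \frac{2797}{28 \cdot \frac{20}{3}} - \frac{2262}{3122} = - \frac{2797}{\frac{560}{3}} - \frac{1131}{1561} = \left(-2797\right) \frac{3}{560} - \frac{1131}{1561} = - \frac{8391}{560} - \frac{1131}{1561} = - \frac{280239}{17840}$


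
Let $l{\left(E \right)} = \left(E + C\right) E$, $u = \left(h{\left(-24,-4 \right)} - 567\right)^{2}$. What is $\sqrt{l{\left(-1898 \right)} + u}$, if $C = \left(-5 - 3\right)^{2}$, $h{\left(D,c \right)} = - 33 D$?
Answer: $\sqrt{3531557} \approx 1879.2$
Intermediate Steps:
$C = 64$ ($C = \left(-8\right)^{2} = 64$)
$u = 50625$ ($u = \left(\left(-33\right) \left(-24\right) - 567\right)^{2} = \left(792 - 567\right)^{2} = 225^{2} = 50625$)
$l{\left(E \right)} = E \left(64 + E\right)$ ($l{\left(E \right)} = \left(E + 64\right) E = \left(64 + E\right) E = E \left(64 + E\right)$)
$\sqrt{l{\left(-1898 \right)} + u} = \sqrt{- 1898 \left(64 - 1898\right) + 50625} = \sqrt{\left(-1898\right) \left(-1834\right) + 50625} = \sqrt{3480932 + 50625} = \sqrt{3531557}$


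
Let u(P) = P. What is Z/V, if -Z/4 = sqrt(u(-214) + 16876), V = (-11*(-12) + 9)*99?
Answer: -4*sqrt(16662)/13959 ≈ -0.036989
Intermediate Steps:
V = 13959 (V = (132 + 9)*99 = 141*99 = 13959)
Z = -4*sqrt(16662) (Z = -4*sqrt(-214 + 16876) = -4*sqrt(16662) ≈ -516.33)
Z/V = -4*sqrt(16662)/13959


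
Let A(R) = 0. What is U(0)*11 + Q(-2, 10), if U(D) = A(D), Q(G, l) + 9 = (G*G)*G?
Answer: -17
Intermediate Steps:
Q(G, l) = -9 + G**3 (Q(G, l) = -9 + (G*G)*G = -9 + G**2*G = -9 + G**3)
U(D) = 0
U(0)*11 + Q(-2, 10) = 0*11 + (-9 + (-2)**3) = 0 + (-9 - 8) = 0 - 17 = -17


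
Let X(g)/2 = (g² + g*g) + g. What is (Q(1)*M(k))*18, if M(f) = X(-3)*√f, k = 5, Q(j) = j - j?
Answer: 0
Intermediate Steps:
Q(j) = 0
X(g) = 2*g + 4*g² (X(g) = 2*((g² + g*g) + g) = 2*((g² + g²) + g) = 2*(2*g² + g) = 2*(g + 2*g²) = 2*g + 4*g²)
M(f) = 30*√f (M(f) = (2*(-3)*(1 + 2*(-3)))*√f = (2*(-3)*(1 - 6))*√f = (2*(-3)*(-5))*√f = 30*√f)
(Q(1)*M(k))*18 = (0*(30*√5))*18 = 0*18 = 0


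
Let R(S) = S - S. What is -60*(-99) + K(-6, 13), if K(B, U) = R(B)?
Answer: 5940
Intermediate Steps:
R(S) = 0
K(B, U) = 0
-60*(-99) + K(-6, 13) = -60*(-99) + 0 = 5940 + 0 = 5940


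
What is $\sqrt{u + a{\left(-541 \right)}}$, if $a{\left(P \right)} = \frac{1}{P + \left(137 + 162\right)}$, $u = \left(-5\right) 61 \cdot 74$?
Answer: $\frac{i \sqrt{10923882}}{22} \approx 150.23 i$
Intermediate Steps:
$u = -22570$ ($u = \left(-305\right) 74 = -22570$)
$a{\left(P \right)} = \frac{1}{299 + P}$ ($a{\left(P \right)} = \frac{1}{P + 299} = \frac{1}{299 + P}$)
$\sqrt{u + a{\left(-541 \right)}} = \sqrt{-22570 + \frac{1}{299 - 541}} = \sqrt{-22570 + \frac{1}{-242}} = \sqrt{-22570 - \frac{1}{242}} = \sqrt{- \frac{5461941}{242}} = \frac{i \sqrt{10923882}}{22}$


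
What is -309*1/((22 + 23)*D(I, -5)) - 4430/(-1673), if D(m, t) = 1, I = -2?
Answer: -105869/25095 ≈ -4.2187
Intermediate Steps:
-309*1/((22 + 23)*D(I, -5)) - 4430/(-1673) = -309/(22 + 23) - 4430/(-1673) = -309/(45*1) - 4430*(-1/1673) = -309/45 + 4430/1673 = -309*1/45 + 4430/1673 = -103/15 + 4430/1673 = -105869/25095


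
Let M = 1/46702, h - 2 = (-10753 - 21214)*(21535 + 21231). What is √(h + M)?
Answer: I*√2981751669123652178/46702 ≈ 36974.0*I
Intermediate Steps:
h = -1367100720 (h = 2 + (-10753 - 21214)*(21535 + 21231) = 2 - 31967*42766 = 2 - 1367100722 = -1367100720)
M = 1/46702 ≈ 2.1412e-5
√(h + M) = √(-1367100720 + 1/46702) = √(-63846337825439/46702) = I*√2981751669123652178/46702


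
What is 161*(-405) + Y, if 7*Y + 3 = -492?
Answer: -456930/7 ≈ -65276.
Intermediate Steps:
Y = -495/7 (Y = -3/7 + (1/7)*(-492) = -3/7 - 492/7 = -495/7 ≈ -70.714)
161*(-405) + Y = 161*(-405) - 495/7 = -65205 - 495/7 = -456930/7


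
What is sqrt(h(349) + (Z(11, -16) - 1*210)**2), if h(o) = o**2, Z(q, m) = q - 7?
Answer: sqrt(164237) ≈ 405.26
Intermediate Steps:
Z(q, m) = -7 + q
sqrt(h(349) + (Z(11, -16) - 1*210)**2) = sqrt(349**2 + ((-7 + 11) - 1*210)**2) = sqrt(121801 + (4 - 210)**2) = sqrt(121801 + (-206)**2) = sqrt(121801 + 42436) = sqrt(164237)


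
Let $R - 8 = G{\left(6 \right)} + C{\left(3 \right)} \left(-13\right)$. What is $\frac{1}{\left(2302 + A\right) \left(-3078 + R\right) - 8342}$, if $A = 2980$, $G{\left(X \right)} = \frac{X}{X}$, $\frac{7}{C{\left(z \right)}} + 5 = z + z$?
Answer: $- \frac{1}{16699462} \approx -5.9882 \cdot 10^{-8}$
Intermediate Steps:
$C{\left(z \right)} = \frac{7}{-5 + 2 z}$ ($C{\left(z \right)} = \frac{7}{-5 + \left(z + z\right)} = \frac{7}{-5 + 2 z}$)
$G{\left(X \right)} = 1$
$R = -82$ ($R = 8 + \left(1 + \frac{7}{-5 + 2 \cdot 3} \left(-13\right)\right) = 8 + \left(1 + \frac{7}{-5 + 6} \left(-13\right)\right) = 8 + \left(1 + \frac{7}{1} \left(-13\right)\right) = 8 + \left(1 + 7 \cdot 1 \left(-13\right)\right) = 8 + \left(1 + 7 \left(-13\right)\right) = 8 + \left(1 - 91\right) = 8 - 90 = -82$)
$\frac{1}{\left(2302 + A\right) \left(-3078 + R\right) - 8342} = \frac{1}{\left(2302 + 2980\right) \left(-3078 - 82\right) - 8342} = \frac{1}{5282 \left(-3160\right) - 8342} = \frac{1}{-16691120 - 8342} = \frac{1}{-16699462} = - \frac{1}{16699462}$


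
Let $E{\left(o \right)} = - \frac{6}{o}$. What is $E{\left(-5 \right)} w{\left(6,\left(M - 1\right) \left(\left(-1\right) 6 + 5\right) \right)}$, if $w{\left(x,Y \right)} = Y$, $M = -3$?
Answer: $\frac{24}{5} \approx 4.8$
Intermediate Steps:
$E{\left(-5 \right)} w{\left(6,\left(M - 1\right) \left(\left(-1\right) 6 + 5\right) \right)} = - \frac{6}{-5} \left(-3 - 1\right) \left(\left(-1\right) 6 + 5\right) = \left(-6\right) \left(- \frac{1}{5}\right) \left(- 4 \left(-6 + 5\right)\right) = \frac{6 \left(\left(-4\right) \left(-1\right)\right)}{5} = \frac{6}{5} \cdot 4 = \frac{24}{5}$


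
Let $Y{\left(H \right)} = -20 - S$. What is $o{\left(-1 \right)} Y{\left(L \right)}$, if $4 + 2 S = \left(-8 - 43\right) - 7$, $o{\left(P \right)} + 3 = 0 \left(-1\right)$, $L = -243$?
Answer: $-33$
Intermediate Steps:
$o{\left(P \right)} = -3$ ($o{\left(P \right)} = -3 + 0 \left(-1\right) = -3 + 0 = -3$)
$S = -31$ ($S = -2 + \frac{\left(-8 - 43\right) - 7}{2} = -2 + \frac{-51 - 7}{2} = -2 + \frac{1}{2} \left(-58\right) = -2 - 29 = -31$)
$Y{\left(H \right)} = 11$ ($Y{\left(H \right)} = -20 - -31 = -20 + 31 = 11$)
$o{\left(-1 \right)} Y{\left(L \right)} = \left(-3\right) 11 = -33$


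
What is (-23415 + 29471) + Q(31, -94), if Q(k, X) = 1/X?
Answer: 569263/94 ≈ 6056.0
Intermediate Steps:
(-23415 + 29471) + Q(31, -94) = (-23415 + 29471) + 1/(-94) = 6056 - 1/94 = 569263/94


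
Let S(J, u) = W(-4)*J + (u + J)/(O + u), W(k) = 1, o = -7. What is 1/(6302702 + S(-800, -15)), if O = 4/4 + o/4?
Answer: 63/397023086 ≈ 1.5868e-7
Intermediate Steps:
O = -¾ (O = 4/4 - 7/4 = 4*(¼) - 7*¼ = 1 - 7/4 = -¾ ≈ -0.75000)
S(J, u) = J + (J + u)/(-¾ + u) (S(J, u) = 1*J + (u + J)/(-¾ + u) = J + (J + u)/(-¾ + u))
1/(6302702 + S(-800, -15)) = 1/(6302702 + (-800 + 4*(-15) + 4*(-800)*(-15))/(-3 + 4*(-15))) = 1/(6302702 + (-800 - 60 + 48000)/(-3 - 60)) = 1/(6302702 + 47140/(-63)) = 1/(6302702 - 1/63*47140) = 1/(6302702 - 47140/63) = 1/(397023086/63) = 63/397023086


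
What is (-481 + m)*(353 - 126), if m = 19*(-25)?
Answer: -217012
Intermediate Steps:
m = -475
(-481 + m)*(353 - 126) = (-481 - 475)*(353 - 126) = -956*227 = -217012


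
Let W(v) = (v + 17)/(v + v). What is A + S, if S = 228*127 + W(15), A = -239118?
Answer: -3152414/15 ≈ -2.1016e+5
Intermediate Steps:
W(v) = (17 + v)/(2*v) (W(v) = (17 + v)/((2*v)) = (17 + v)*(1/(2*v)) = (17 + v)/(2*v))
S = 434356/15 (S = 228*127 + (1/2)*(17 + 15)/15 = 28956 + (1/2)*(1/15)*32 = 28956 + 16/15 = 434356/15 ≈ 28957.)
A + S = -239118 + 434356/15 = -3152414/15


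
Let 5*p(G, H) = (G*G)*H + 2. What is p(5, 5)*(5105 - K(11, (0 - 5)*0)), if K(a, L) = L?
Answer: 129667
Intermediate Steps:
p(G, H) = ⅖ + H*G²/5 (p(G, H) = ((G*G)*H + 2)/5 = (G²*H + 2)/5 = (H*G² + 2)/5 = (2 + H*G²)/5 = ⅖ + H*G²/5)
p(5, 5)*(5105 - K(11, (0 - 5)*0)) = (⅖ + (⅕)*5*5²)*(5105 - (0 - 5)*0) = (⅖ + (⅕)*5*25)*(5105 - (-5)*0) = (⅖ + 25)*(5105 - 1*0) = 127*(5105 + 0)/5 = (127/5)*5105 = 129667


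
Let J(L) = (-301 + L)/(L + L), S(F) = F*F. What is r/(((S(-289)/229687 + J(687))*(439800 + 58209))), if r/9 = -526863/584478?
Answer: -7118445993/281653088896076 ≈ -2.5274e-5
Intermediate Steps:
S(F) = F**2
J(L) = (-301 + L)/(2*L) (J(L) = (-301 + L)/((2*L)) = (-301 + L)*(1/(2*L)) = (-301 + L)/(2*L))
r = -526863/64942 (r = 9*(-526863/584478) = 9*(-526863*1/584478) = 9*(-175621/194826) = -526863/64942 ≈ -8.1128)
r/(((S(-289)/229687 + J(687))*(439800 + 58209))) = -526863*1/((439800 + 58209)*((-289)**2/229687 + (1/2)*(-301 + 687)/687))/64942 = -526863*1/(498009*(83521*(1/229687) + (1/2)*(1/687)*386))/64942 = -526863*1/(498009*(4913/13511 + 193/687))/64942 = -526863/(64942*((26126/40533)*498009)) = -526863/(64942*4336994378/13511) = -526863/64942*13511/4336994378 = -7118445993/281653088896076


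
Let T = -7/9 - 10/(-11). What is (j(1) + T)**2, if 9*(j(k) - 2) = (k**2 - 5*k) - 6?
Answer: 10201/9801 ≈ 1.0408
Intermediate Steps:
j(k) = 4/3 - 5*k/9 + k**2/9 (j(k) = 2 + ((k**2 - 5*k) - 6)/9 = 2 + (-6 + k**2 - 5*k)/9 = 2 + (-2/3 - 5*k/9 + k**2/9) = 4/3 - 5*k/9 + k**2/9)
T = 13/99 (T = -7*1/9 - 10*(-1/11) = -7/9 + 10/11 = 13/99 ≈ 0.13131)
(j(1) + T)**2 = ((4/3 - 5/9*1 + (1/9)*1**2) + 13/99)**2 = ((4/3 - 5/9 + (1/9)*1) + 13/99)**2 = ((4/3 - 5/9 + 1/9) + 13/99)**2 = (8/9 + 13/99)**2 = (101/99)**2 = 10201/9801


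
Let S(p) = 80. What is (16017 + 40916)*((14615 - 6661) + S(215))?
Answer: 457399722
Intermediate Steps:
(16017 + 40916)*((14615 - 6661) + S(215)) = (16017 + 40916)*((14615 - 6661) + 80) = 56933*(7954 + 80) = 56933*8034 = 457399722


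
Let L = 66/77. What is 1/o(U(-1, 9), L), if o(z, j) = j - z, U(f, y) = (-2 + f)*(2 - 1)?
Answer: 7/27 ≈ 0.25926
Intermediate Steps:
U(f, y) = -2 + f (U(f, y) = (-2 + f)*1 = -2 + f)
L = 6/7 (L = 66*(1/77) = 6/7 ≈ 0.85714)
1/o(U(-1, 9), L) = 1/(6/7 - (-2 - 1)) = 1/(6/7 - 1*(-3)) = 1/(6/7 + 3) = 1/(27/7) = 7/27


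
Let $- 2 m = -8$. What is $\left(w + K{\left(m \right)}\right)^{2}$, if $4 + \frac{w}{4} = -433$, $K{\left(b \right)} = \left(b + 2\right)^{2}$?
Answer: $2930944$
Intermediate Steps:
$m = 4$ ($m = \left(- \frac{1}{2}\right) \left(-8\right) = 4$)
$K{\left(b \right)} = \left(2 + b\right)^{2}$
$w = -1748$ ($w = -16 + 4 \left(-433\right) = -16 - 1732 = -1748$)
$\left(w + K{\left(m \right)}\right)^{2} = \left(-1748 + \left(2 + 4\right)^{2}\right)^{2} = \left(-1748 + 6^{2}\right)^{2} = \left(-1748 + 36\right)^{2} = \left(-1712\right)^{2} = 2930944$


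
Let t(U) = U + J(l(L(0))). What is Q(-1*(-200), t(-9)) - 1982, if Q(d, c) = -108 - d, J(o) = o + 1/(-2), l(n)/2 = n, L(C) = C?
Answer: -2290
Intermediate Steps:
l(n) = 2*n
J(o) = -½ + o (J(o) = o + 1*(-½) = o - ½ = -½ + o)
t(U) = -½ + U (t(U) = U + (-½ + 2*0) = U + (-½ + 0) = U - ½ = -½ + U)
Q(-1*(-200), t(-9)) - 1982 = (-108 - (-1)*(-200)) - 1982 = (-108 - 1*200) - 1982 = (-108 - 200) - 1982 = -308 - 1982 = -2290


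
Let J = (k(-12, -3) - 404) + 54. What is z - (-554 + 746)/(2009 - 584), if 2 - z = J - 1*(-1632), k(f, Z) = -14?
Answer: -601414/475 ≈ -1266.1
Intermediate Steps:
J = -364 (J = (-14 - 404) + 54 = -418 + 54 = -364)
z = -1266 (z = 2 - (-364 - 1*(-1632)) = 2 - (-364 + 1632) = 2 - 1*1268 = 2 - 1268 = -1266)
z - (-554 + 746)/(2009 - 584) = -1266 - (-554 + 746)/(2009 - 584) = -1266 - 192/1425 = -1266 - 1*64/475 = -1266 - 64/475 = -601414/475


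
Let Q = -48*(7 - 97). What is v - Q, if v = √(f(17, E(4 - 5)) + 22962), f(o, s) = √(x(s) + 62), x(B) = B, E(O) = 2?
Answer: -4320 + √22970 ≈ -4168.4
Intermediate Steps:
f(o, s) = √(62 + s) (f(o, s) = √(s + 62) = √(62 + s))
Q = 4320 (Q = -48*(-90) = 4320)
v = √22970 (v = √(√(62 + 2) + 22962) = √(√64 + 22962) = √(8 + 22962) = √22970 ≈ 151.56)
v - Q = √22970 - 1*4320 = √22970 - 4320 = -4320 + √22970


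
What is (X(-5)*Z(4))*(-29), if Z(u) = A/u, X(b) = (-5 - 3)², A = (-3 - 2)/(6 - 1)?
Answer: 464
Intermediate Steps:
A = -1 (A = -5/5 = -5*⅕ = -1)
X(b) = 64 (X(b) = (-8)² = 64)
Z(u) = -1/u
(X(-5)*Z(4))*(-29) = (64*(-1/4))*(-29) = (64*(-1*¼))*(-29) = (64*(-¼))*(-29) = -16*(-29) = 464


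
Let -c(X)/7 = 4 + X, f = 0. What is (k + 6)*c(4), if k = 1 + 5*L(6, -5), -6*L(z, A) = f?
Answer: -392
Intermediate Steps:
L(z, A) = 0 (L(z, A) = -⅙*0 = 0)
k = 1 (k = 1 + 5*0 = 1 + 0 = 1)
c(X) = -28 - 7*X (c(X) = -7*(4 + X) = -28 - 7*X)
(k + 6)*c(4) = (1 + 6)*(-28 - 7*4) = 7*(-28 - 28) = 7*(-56) = -392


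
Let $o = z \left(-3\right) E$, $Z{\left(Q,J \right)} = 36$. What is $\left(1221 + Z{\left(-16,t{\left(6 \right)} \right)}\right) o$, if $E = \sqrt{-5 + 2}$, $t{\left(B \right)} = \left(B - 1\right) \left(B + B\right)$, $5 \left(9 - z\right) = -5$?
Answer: $- 37710 i \sqrt{3} \approx - 65316.0 i$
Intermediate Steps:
$z = 10$ ($z = 9 - -1 = 9 + 1 = 10$)
$t{\left(B \right)} = 2 B \left(-1 + B\right)$ ($t{\left(B \right)} = \left(-1 + B\right) 2 B = 2 B \left(-1 + B\right)$)
$E = i \sqrt{3}$ ($E = \sqrt{-3} = i \sqrt{3} \approx 1.732 i$)
$o = - 30 i \sqrt{3}$ ($o = 10 \left(-3\right) i \sqrt{3} = - 30 i \sqrt{3} \approx - 51.962 i$)
$\left(1221 + Z{\left(-16,t{\left(6 \right)} \right)}\right) o = \left(1221 + 36\right) \left(- 30 i \sqrt{3}\right) = 1257 \left(- 30 i \sqrt{3}\right) = - 37710 i \sqrt{3}$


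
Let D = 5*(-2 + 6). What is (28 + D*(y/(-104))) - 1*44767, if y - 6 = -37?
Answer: -1163059/26 ≈ -44733.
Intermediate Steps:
y = -31 (y = 6 - 37 = -31)
D = 20 (D = 5*4 = 20)
(28 + D*(y/(-104))) - 1*44767 = (28 + 20*(-31/(-104))) - 1*44767 = (28 + 20*(-31*(-1/104))) - 44767 = (28 + 20*(31/104)) - 44767 = (28 + 155/26) - 44767 = 883/26 - 44767 = -1163059/26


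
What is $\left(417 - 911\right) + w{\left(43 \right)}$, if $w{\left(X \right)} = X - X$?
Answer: $-494$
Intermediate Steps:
$w{\left(X \right)} = 0$
$\left(417 - 911\right) + w{\left(43 \right)} = \left(417 - 911\right) + 0 = -494 + 0 = -494$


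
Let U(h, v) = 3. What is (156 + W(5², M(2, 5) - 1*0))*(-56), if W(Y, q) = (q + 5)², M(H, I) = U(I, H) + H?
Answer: -14336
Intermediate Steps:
M(H, I) = 3 + H
W(Y, q) = (5 + q)²
(156 + W(5², M(2, 5) - 1*0))*(-56) = (156 + (5 + ((3 + 2) - 1*0))²)*(-56) = (156 + (5 + (5 + 0))²)*(-56) = (156 + (5 + 5)²)*(-56) = (156 + 10²)*(-56) = (156 + 100)*(-56) = 256*(-56) = -14336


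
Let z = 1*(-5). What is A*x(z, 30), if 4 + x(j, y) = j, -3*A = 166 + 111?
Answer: 831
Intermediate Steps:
z = -5
A = -277/3 (A = -(166 + 111)/3 = -⅓*277 = -277/3 ≈ -92.333)
x(j, y) = -4 + j
A*x(z, 30) = -277*(-4 - 5)/3 = -277/3*(-9) = 831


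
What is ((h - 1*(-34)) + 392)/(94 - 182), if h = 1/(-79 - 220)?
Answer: -127373/26312 ≈ -4.8409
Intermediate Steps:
h = -1/299 (h = 1/(-299) = -1/299 ≈ -0.0033445)
((h - 1*(-34)) + 392)/(94 - 182) = ((-1/299 - 1*(-34)) + 392)/(94 - 182) = ((-1/299 + 34) + 392)/(-88) = (10165/299 + 392)*(-1/88) = (127373/299)*(-1/88) = -127373/26312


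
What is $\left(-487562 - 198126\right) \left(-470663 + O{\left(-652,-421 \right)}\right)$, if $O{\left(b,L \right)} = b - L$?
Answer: $322886365072$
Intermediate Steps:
$\left(-487562 - 198126\right) \left(-470663 + O{\left(-652,-421 \right)}\right) = \left(-487562 - 198126\right) \left(-470663 - 231\right) = - 685688 \left(-470663 + \left(-652 + 421\right)\right) = - 685688 \left(-470663 - 231\right) = \left(-685688\right) \left(-470894\right) = 322886365072$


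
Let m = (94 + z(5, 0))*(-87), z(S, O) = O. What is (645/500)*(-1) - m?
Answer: 817671/100 ≈ 8176.7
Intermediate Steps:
m = -8178 (m = (94 + 0)*(-87) = 94*(-87) = -8178)
(645/500)*(-1) - m = (645/500)*(-1) - 1*(-8178) = (645*(1/500))*(-1) + 8178 = (129/100)*(-1) + 8178 = -129/100 + 8178 = 817671/100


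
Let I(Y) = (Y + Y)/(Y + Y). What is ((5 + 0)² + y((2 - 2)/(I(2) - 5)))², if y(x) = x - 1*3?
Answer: 484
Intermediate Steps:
I(Y) = 1 (I(Y) = (2*Y)/((2*Y)) = (2*Y)*(1/(2*Y)) = 1)
y(x) = -3 + x (y(x) = x - 3 = -3 + x)
((5 + 0)² + y((2 - 2)/(I(2) - 5)))² = ((5 + 0)² + (-3 + (2 - 2)/(1 - 5)))² = (5² + (-3 + 0/(-4)))² = (25 + (-3 + 0*(-¼)))² = (25 + (-3 + 0))² = (25 - 3)² = 22² = 484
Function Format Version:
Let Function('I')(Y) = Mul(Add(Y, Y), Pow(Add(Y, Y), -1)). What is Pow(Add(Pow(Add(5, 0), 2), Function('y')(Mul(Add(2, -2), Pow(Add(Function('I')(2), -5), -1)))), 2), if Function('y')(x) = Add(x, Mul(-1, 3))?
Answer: 484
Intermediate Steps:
Function('I')(Y) = 1 (Function('I')(Y) = Mul(Mul(2, Y), Pow(Mul(2, Y), -1)) = Mul(Mul(2, Y), Mul(Rational(1, 2), Pow(Y, -1))) = 1)
Function('y')(x) = Add(-3, x) (Function('y')(x) = Add(x, -3) = Add(-3, x))
Pow(Add(Pow(Add(5, 0), 2), Function('y')(Mul(Add(2, -2), Pow(Add(Function('I')(2), -5), -1)))), 2) = Pow(Add(Pow(Add(5, 0), 2), Add(-3, Mul(Add(2, -2), Pow(Add(1, -5), -1)))), 2) = Pow(Add(Pow(5, 2), Add(-3, Mul(0, Pow(-4, -1)))), 2) = Pow(Add(25, Add(-3, Mul(0, Rational(-1, 4)))), 2) = Pow(Add(25, Add(-3, 0)), 2) = Pow(Add(25, -3), 2) = Pow(22, 2) = 484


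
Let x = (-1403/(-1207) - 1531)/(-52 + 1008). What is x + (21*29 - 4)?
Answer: 1456607/2414 ≈ 603.40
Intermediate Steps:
x = -3863/2414 (x = (-1403*(-1/1207) - 1531)/956 = (1403/1207 - 1531)*(1/956) = -1846514/1207*1/956 = -3863/2414 ≈ -1.6002)
x + (21*29 - 4) = -3863/2414 + (21*29 - 4) = -3863/2414 + (609 - 4) = -3863/2414 + 605 = 1456607/2414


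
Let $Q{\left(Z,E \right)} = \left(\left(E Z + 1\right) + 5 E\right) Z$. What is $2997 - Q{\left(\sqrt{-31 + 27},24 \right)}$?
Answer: $3093 - 242 i \approx 3093.0 - 242.0 i$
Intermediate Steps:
$Q{\left(Z,E \right)} = Z \left(1 + 5 E + E Z\right)$ ($Q{\left(Z,E \right)} = \left(\left(1 + E Z\right) + 5 E\right) Z = \left(1 + 5 E + E Z\right) Z = Z \left(1 + 5 E + E Z\right)$)
$2997 - Q{\left(\sqrt{-31 + 27},24 \right)} = 2997 - \sqrt{-31 + 27} \left(1 + 5 \cdot 24 + 24 \sqrt{-31 + 27}\right) = 2997 - \sqrt{-4} \left(1 + 120 + 24 \sqrt{-4}\right) = 2997 - 2 i \left(1 + 120 + 24 \cdot 2 i\right) = 2997 - 2 i \left(1 + 120 + 48 i\right) = 2997 - 2 i \left(121 + 48 i\right)$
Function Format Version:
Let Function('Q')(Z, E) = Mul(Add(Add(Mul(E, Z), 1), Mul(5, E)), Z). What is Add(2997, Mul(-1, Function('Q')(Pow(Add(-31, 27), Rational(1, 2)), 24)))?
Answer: Add(3093, Mul(-242, I)) ≈ Add(3093.0, Mul(-242.00, I))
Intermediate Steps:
Function('Q')(Z, E) = Mul(Z, Add(1, Mul(5, E), Mul(E, Z))) (Function('Q')(Z, E) = Mul(Add(Add(1, Mul(E, Z)), Mul(5, E)), Z) = Mul(Add(1, Mul(5, E), Mul(E, Z)), Z) = Mul(Z, Add(1, Mul(5, E), Mul(E, Z))))
Add(2997, Mul(-1, Function('Q')(Pow(Add(-31, 27), Rational(1, 2)), 24))) = Add(2997, Mul(-1, Mul(Pow(Add(-31, 27), Rational(1, 2)), Add(1, Mul(5, 24), Mul(24, Pow(Add(-31, 27), Rational(1, 2))))))) = Add(2997, Mul(-1, Mul(Pow(-4, Rational(1, 2)), Add(1, 120, Mul(24, Pow(-4, Rational(1, 2))))))) = Add(2997, Mul(-1, Mul(Mul(2, I), Add(1, 120, Mul(24, Mul(2, I)))))) = Add(2997, Mul(-1, Mul(Mul(2, I), Add(1, 120, Mul(48, I))))) = Add(2997, Mul(-1, Mul(Mul(2, I), Add(121, Mul(48, I))))) = Add(2997, Mul(-1, Mul(2, I, Add(121, Mul(48, I))))) = Add(2997, Mul(-2, I, Add(121, Mul(48, I))))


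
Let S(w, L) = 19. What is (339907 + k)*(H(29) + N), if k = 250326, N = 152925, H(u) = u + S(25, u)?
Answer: 90289712709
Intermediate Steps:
H(u) = 19 + u (H(u) = u + 19 = 19 + u)
(339907 + k)*(H(29) + N) = (339907 + 250326)*((19 + 29) + 152925) = 590233*(48 + 152925) = 590233*152973 = 90289712709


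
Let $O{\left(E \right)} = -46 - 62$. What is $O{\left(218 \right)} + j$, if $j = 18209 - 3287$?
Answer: $14814$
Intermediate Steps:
$O{\left(E \right)} = -108$
$j = 14922$
$O{\left(218 \right)} + j = -108 + 14922 = 14814$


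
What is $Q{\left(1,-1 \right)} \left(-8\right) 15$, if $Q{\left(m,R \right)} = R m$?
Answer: $120$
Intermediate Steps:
$Q{\left(1,-1 \right)} \left(-8\right) 15 = \left(-1\right) 1 \left(-8\right) 15 = \left(-1\right) \left(-8\right) 15 = 8 \cdot 15 = 120$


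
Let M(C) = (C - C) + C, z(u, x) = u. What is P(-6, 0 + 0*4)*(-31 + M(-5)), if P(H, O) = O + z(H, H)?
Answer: 216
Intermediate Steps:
M(C) = C (M(C) = 0 + C = C)
P(H, O) = H + O (P(H, O) = O + H = H + O)
P(-6, 0 + 0*4)*(-31 + M(-5)) = (-6 + (0 + 0*4))*(-31 - 5) = (-6 + (0 + 0))*(-36) = (-6 + 0)*(-36) = -6*(-36) = 216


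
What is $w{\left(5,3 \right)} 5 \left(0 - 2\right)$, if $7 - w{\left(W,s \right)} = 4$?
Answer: $-30$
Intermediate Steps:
$w{\left(W,s \right)} = 3$ ($w{\left(W,s \right)} = 7 - 4 = 3$)
$w{\left(5,3 \right)} 5 \left(0 - 2\right) = 3 \cdot 5 \left(0 - 2\right) = 15 \left(-2\right) = -30$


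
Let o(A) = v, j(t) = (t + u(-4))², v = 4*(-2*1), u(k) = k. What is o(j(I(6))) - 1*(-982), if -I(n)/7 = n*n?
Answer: 974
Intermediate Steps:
I(n) = -7*n² (I(n) = -7*n*n = -7*n²)
v = -8 (v = 4*(-2) = -8)
j(t) = (-4 + t)² (j(t) = (t - 4)² = (-4 + t)²)
o(A) = -8
o(j(I(6))) - 1*(-982) = -8 - 1*(-982) = -8 + 982 = 974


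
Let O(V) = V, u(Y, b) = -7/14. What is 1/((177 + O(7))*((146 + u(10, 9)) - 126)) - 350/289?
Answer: -1255511/1036932 ≈ -1.2108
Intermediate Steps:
u(Y, b) = -½ (u(Y, b) = -7*1/14 = -½)
1/((177 + O(7))*((146 + u(10, 9)) - 126)) - 350/289 = 1/((177 + 7)*((146 - ½) - 126)) - 350/289 = 1/(184*(291/2 - 126)) - 350*1/289 = 1/(184*(39/2)) - 350/289 = (1/184)*(2/39) - 350/289 = 1/3588 - 350/289 = -1255511/1036932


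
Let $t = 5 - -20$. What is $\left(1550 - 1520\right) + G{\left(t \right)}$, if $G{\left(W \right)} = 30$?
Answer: $60$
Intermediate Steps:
$t = 25$ ($t = 5 + 20 = 25$)
$\left(1550 - 1520\right) + G{\left(t \right)} = \left(1550 - 1520\right) + 30 = 30 + 30 = 60$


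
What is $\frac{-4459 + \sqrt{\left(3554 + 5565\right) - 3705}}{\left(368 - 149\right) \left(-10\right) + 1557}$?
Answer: $\frac{4459}{633} - \frac{\sqrt{5414}}{633} \approx 6.928$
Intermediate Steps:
$\frac{-4459 + \sqrt{\left(3554 + 5565\right) - 3705}}{\left(368 - 149\right) \left(-10\right) + 1557} = \frac{-4459 + \sqrt{9119 - 3705}}{219 \left(-10\right) + 1557} = \frac{-4459 + \sqrt{5414}}{-2190 + 1557} = \frac{-4459 + \sqrt{5414}}{-633} = \left(-4459 + \sqrt{5414}\right) \left(- \frac{1}{633}\right) = \frac{4459}{633} - \frac{\sqrt{5414}}{633}$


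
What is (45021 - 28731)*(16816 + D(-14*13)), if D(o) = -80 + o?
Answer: 269664660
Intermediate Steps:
(45021 - 28731)*(16816 + D(-14*13)) = (45021 - 28731)*(16816 + (-80 - 14*13)) = 16290*(16816 + (-80 - 182)) = 16290*(16816 - 262) = 16290*16554 = 269664660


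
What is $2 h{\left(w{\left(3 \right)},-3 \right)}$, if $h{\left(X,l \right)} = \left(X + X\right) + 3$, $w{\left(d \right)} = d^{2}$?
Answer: $42$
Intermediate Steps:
$h{\left(X,l \right)} = 3 + 2 X$ ($h{\left(X,l \right)} = 2 X + 3 = 3 + 2 X$)
$2 h{\left(w{\left(3 \right)},-3 \right)} = 2 \left(3 + 2 \cdot 3^{2}\right) = 2 \left(3 + 2 \cdot 9\right) = 2 \left(3 + 18\right) = 2 \cdot 21 = 42$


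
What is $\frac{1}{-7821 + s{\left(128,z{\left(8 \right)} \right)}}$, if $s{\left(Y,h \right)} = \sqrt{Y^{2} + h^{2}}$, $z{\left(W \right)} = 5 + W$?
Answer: $- \frac{7821}{61151488} - \frac{\sqrt{16553}}{61151488} \approx -0.00013$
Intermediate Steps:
$\frac{1}{-7821 + s{\left(128,z{\left(8 \right)} \right)}} = \frac{1}{-7821 + \sqrt{128^{2} + \left(5 + 8\right)^{2}}} = \frac{1}{-7821 + \sqrt{16384 + 13^{2}}} = \frac{1}{-7821 + \sqrt{16384 + 169}} = \frac{1}{-7821 + \sqrt{16553}}$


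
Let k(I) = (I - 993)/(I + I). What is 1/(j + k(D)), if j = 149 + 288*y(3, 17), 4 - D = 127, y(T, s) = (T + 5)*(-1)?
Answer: -41/88169 ≈ -0.00046502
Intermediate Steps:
y(T, s) = -5 - T (y(T, s) = (5 + T)*(-1) = -5 - T)
D = -123 (D = 4 - 1*127 = 4 - 127 = -123)
k(I) = (-993 + I)/(2*I) (k(I) = (-993 + I)/((2*I)) = (-993 + I)*(1/(2*I)) = (-993 + I)/(2*I))
j = -2155 (j = 149 + 288*(-5 - 1*3) = 149 + 288*(-5 - 3) = 149 + 288*(-8) = 149 - 2304 = -2155)
1/(j + k(D)) = 1/(-2155 + (1/2)*(-993 - 123)/(-123)) = 1/(-2155 + (1/2)*(-1/123)*(-1116)) = 1/(-2155 + 186/41) = 1/(-88169/41) = -41/88169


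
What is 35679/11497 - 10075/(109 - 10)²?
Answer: 233857604/112682097 ≈ 2.0754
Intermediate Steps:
35679/11497 - 10075/(109 - 10)² = 35679*(1/11497) - 10075/(99²) = 35679/11497 - 10075/9801 = 233857604/112682097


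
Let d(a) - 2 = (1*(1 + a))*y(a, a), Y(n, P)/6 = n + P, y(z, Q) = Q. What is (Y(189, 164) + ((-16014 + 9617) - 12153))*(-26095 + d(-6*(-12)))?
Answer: 342393584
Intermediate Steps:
Y(n, P) = 6*P + 6*n (Y(n, P) = 6*(n + P) = 6*(P + n) = 6*P + 6*n)
d(a) = 2 + a*(1 + a) (d(a) = 2 + (1*(1 + a))*a = 2 + (1 + a)*a = 2 + a*(1 + a))
(Y(189, 164) + ((-16014 + 9617) - 12153))*(-26095 + d(-6*(-12))) = ((6*164 + 6*189) + ((-16014 + 9617) - 12153))*(-26095 + (2 - 6*(-12) + (-6*(-12))²)) = ((984 + 1134) + (-6397 - 12153))*(-26095 + (2 + 72 + 72²)) = (2118 - 18550)*(-26095 + (2 + 72 + 5184)) = -16432*(-26095 + 5258) = -16432*(-20837) = 342393584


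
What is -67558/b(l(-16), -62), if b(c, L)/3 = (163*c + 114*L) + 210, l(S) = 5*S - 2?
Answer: 33779/30336 ≈ 1.1135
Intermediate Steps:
l(S) = -2 + 5*S
b(c, L) = 630 + 342*L + 489*c (b(c, L) = 3*((163*c + 114*L) + 210) = 3*((114*L + 163*c) + 210) = 3*(210 + 114*L + 163*c) = 630 + 342*L + 489*c)
-67558/b(l(-16), -62) = -67558/(630 + 342*(-62) + 489*(-2 + 5*(-16))) = -67558/(630 - 21204 + 489*(-2 - 80)) = -67558/(630 - 21204 + 489*(-82)) = -67558/(630 - 21204 - 40098) = -67558/(-60672) = -67558*(-1/60672) = 33779/30336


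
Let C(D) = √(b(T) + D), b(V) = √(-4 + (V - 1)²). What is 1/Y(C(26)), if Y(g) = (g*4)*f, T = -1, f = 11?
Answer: √26/1144 ≈ 0.0044572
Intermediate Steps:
b(V) = √(-4 + (-1 + V)²)
C(D) = √D (C(D) = √(√(-4 + (-1 - 1)²) + D) = √(√(-4 + (-2)²) + D) = √(√(-4 + 4) + D) = √(√0 + D) = √(0 + D) = √D)
Y(g) = 44*g (Y(g) = (g*4)*11 = (4*g)*11 = 44*g)
1/Y(C(26)) = 1/(44*√26) = √26/1144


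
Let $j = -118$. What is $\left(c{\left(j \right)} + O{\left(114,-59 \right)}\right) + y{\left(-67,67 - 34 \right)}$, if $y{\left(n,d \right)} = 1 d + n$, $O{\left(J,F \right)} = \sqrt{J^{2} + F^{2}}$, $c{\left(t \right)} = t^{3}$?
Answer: $-1643066 + \sqrt{16477} \approx -1.6429 \cdot 10^{6}$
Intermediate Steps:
$O{\left(J,F \right)} = \sqrt{F^{2} + J^{2}}$
$y{\left(n,d \right)} = d + n$
$\left(c{\left(j \right)} + O{\left(114,-59 \right)}\right) + y{\left(-67,67 - 34 \right)} = \left(\left(-118\right)^{3} + \sqrt{\left(-59\right)^{2} + 114^{2}}\right) + \left(\left(67 - 34\right) - 67\right) = \left(-1643032 + \sqrt{3481 + 12996}\right) + \left(33 - 67\right) = \left(-1643032 + \sqrt{16477}\right) - 34 = -1643066 + \sqrt{16477}$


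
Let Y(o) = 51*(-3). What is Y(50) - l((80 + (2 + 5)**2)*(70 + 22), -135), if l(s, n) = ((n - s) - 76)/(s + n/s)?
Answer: -7135529215/46949763 ≈ -151.98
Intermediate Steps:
l(s, n) = (-76 + n - s)/(s + n/s)
Y(o) = -153
Y(50) - l((80 + (2 + 5)**2)*(70 + 22), -135) = -153 - (80 + (2 + 5)**2)*(70 + 22)*(-76 - 135 - (80 + (2 + 5)**2)*(70 + 22))/(-135 + ((80 + (2 + 5)**2)*(70 + 22))**2) = -153 - (80 + 7**2)*92*(-76 - 135 - (80 + 7**2)*92)/(-135 + ((80 + 7**2)*92)**2) = -153 - (80 + 49)*92*(-76 - 135 - (80 + 49)*92)/(-135 + ((80 + 49)*92)**2) = -153 - 129*92*(-76 - 135 - 129*92)/(-135 + (129*92)**2) = -153 - 11868*(-76 - 135 - 1*11868)/(-135 + 11868**2) = -153 - 11868*(-76 - 135 - 11868)/(-135 + 140849424) = -153 - 11868*(-12079)/140849289 = -153 - 1*(-47784524/46949763) = -153 + 47784524/46949763 = -7135529215/46949763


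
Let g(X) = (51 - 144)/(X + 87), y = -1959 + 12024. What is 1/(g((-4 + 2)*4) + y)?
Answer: 79/795042 ≈ 9.9366e-5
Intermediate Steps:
y = 10065
g(X) = -93/(87 + X)
1/(g((-4 + 2)*4) + y) = 1/(-93/(87 + (-4 + 2)*4) + 10065) = 1/(-93/(87 - 2*4) + 10065) = 1/(-93/(87 - 8) + 10065) = 1/(-93/79 + 10065) = 1/(795042/79) = 79/795042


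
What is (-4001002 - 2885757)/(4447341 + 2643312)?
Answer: -6886759/7090653 ≈ -0.97124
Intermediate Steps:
(-4001002 - 2885757)/(4447341 + 2643312) = -6886759/7090653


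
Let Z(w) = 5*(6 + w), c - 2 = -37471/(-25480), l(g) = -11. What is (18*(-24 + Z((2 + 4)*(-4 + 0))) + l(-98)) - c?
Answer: -7521953/3640 ≈ -2066.5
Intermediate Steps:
c = 12633/3640 (c = 2 - 37471/(-25480) = 2 - 37471*(-1/25480) = 2 + 5353/3640 = 12633/3640 ≈ 3.4706)
Z(w) = 30 + 5*w
(18*(-24 + Z((2 + 4)*(-4 + 0))) + l(-98)) - c = (18*(-24 + (30 + 5*((2 + 4)*(-4 + 0)))) - 11) - 1*12633/3640 = (18*(-24 + (30 + 5*(6*(-4)))) - 11) - 12633/3640 = (18*(-24 + (30 + 5*(-24))) - 11) - 12633/3640 = (18*(-24 + (30 - 120)) - 11) - 12633/3640 = (18*(-24 - 90) - 11) - 12633/3640 = (18*(-114) - 11) - 12633/3640 = (-2052 - 11) - 12633/3640 = -2063 - 12633/3640 = -7521953/3640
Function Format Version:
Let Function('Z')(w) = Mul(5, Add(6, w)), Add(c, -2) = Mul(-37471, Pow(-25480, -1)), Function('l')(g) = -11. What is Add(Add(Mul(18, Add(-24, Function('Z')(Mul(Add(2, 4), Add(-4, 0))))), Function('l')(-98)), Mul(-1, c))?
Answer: Rational(-7521953, 3640) ≈ -2066.5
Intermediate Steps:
c = Rational(12633, 3640) (c = Add(2, Mul(-37471, Pow(-25480, -1))) = Add(2, Mul(-37471, Rational(-1, 25480))) = Add(2, Rational(5353, 3640)) = Rational(12633, 3640) ≈ 3.4706)
Function('Z')(w) = Add(30, Mul(5, w))
Add(Add(Mul(18, Add(-24, Function('Z')(Mul(Add(2, 4), Add(-4, 0))))), Function('l')(-98)), Mul(-1, c)) = Add(Add(Mul(18, Add(-24, Add(30, Mul(5, Mul(Add(2, 4), Add(-4, 0)))))), -11), Mul(-1, Rational(12633, 3640))) = Add(Add(Mul(18, Add(-24, Add(30, Mul(5, Mul(6, -4))))), -11), Rational(-12633, 3640)) = Add(Add(Mul(18, Add(-24, Add(30, Mul(5, -24)))), -11), Rational(-12633, 3640)) = Add(Add(Mul(18, Add(-24, Add(30, -120))), -11), Rational(-12633, 3640)) = Add(Add(Mul(18, Add(-24, -90)), -11), Rational(-12633, 3640)) = Add(Add(Mul(18, -114), -11), Rational(-12633, 3640)) = Add(Add(-2052, -11), Rational(-12633, 3640)) = Add(-2063, Rational(-12633, 3640)) = Rational(-7521953, 3640)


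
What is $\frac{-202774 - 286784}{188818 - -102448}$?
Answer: $- \frac{244779}{145633} \approx -1.6808$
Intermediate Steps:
$\frac{-202774 - 286784}{188818 - -102448} = - \frac{489558}{188818 + \left(-269 + 102717\right)} = - \frac{489558}{188818 + 102448} = - \frac{489558}{291266} = \left(-489558\right) \frac{1}{291266} = - \frac{244779}{145633}$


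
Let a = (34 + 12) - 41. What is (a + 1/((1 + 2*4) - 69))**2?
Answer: 89401/3600 ≈ 24.834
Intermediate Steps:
a = 5 (a = 46 - 41 = 5)
(a + 1/((1 + 2*4) - 69))**2 = (5 + 1/((1 + 2*4) - 69))**2 = (5 + 1/((1 + 8) - 69))**2 = (5 + 1/(9 - 69))**2 = (5 + 1/(-60))**2 = (5 - 1/60)**2 = (299/60)**2 = 89401/3600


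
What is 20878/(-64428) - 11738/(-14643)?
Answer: 5776145/12095118 ≈ 0.47756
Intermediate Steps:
20878/(-64428) - 11738/(-14643) = 20878*(-1/64428) - 11738*(-1/14643) = -803/2478 + 11738/14643 = 5776145/12095118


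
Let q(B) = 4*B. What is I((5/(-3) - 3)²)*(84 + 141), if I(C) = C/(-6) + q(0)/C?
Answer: -2450/3 ≈ -816.67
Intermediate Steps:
I(C) = -C/6 (I(C) = C/(-6) + (4*0)/C = C*(-⅙) + 0/C = -C/6 + 0 = -C/6)
I((5/(-3) - 3)²)*(84 + 141) = (-(5/(-3) - 3)²/6)*(84 + 141) = -(5*(-⅓) - 3)²/6*225 = -(-5/3 - 3)²/6*225 = -(-14/3)²/6*225 = -⅙*196/9*225 = -98/27*225 = -2450/3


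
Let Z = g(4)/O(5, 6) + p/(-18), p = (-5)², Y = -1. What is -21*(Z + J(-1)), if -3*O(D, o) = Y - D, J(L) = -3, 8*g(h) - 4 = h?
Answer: 245/3 ≈ 81.667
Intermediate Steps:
g(h) = ½ + h/8
O(D, o) = ⅓ + D/3 (O(D, o) = -(-1 - D)/3 = ⅓ + D/3)
p = 25
Z = -8/9 (Z = (½ + (⅛)*4)/(⅓ + (⅓)*5) + 25/(-18) = (½ + ½)/(⅓ + 5/3) + 25*(-1/18) = 1/2 - 25/18 = 1*(½) - 25/18 = ½ - 25/18 = -8/9 ≈ -0.88889)
-21*(Z + J(-1)) = -21*(-8/9 - 3) = -21*(-35/9) = 245/3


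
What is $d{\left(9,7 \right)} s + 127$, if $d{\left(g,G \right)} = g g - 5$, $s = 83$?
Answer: $6435$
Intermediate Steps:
$d{\left(g,G \right)} = -5 + g^{2}$ ($d{\left(g,G \right)} = g^{2} - 5 = -5 + g^{2}$)
$d{\left(9,7 \right)} s + 127 = \left(-5 + 9^{2}\right) 83 + 127 = \left(-5 + 81\right) 83 + 127 = 76 \cdot 83 + 127 = 6308 + 127 = 6435$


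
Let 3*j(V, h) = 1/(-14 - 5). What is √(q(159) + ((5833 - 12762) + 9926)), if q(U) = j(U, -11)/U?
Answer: 43*√14792830/3021 ≈ 54.745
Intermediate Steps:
j(V, h) = -1/57 (j(V, h) = 1/(3*(-14 - 5)) = (⅓)/(-19) = (⅓)*(-1/19) = -1/57)
q(U) = -1/(57*U)
√(q(159) + ((5833 - 12762) + 9926)) = √(-1/57/159 + ((5833 - 12762) + 9926)) = √(-1/57*1/159 + (-6929 + 9926)) = √(-1/9063 + 2997) = √(27161810/9063) = 43*√14792830/3021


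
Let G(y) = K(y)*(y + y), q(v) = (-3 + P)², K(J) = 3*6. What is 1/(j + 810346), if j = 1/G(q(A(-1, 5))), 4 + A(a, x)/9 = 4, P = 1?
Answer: 144/116689825 ≈ 1.2340e-6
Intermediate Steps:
A(a, x) = 0 (A(a, x) = -36 + 9*4 = -36 + 36 = 0)
K(J) = 18
q(v) = 4 (q(v) = (-3 + 1)² = (-2)² = 4)
G(y) = 36*y (G(y) = 18*(y + y) = 18*(2*y) = 36*y)
j = 1/144 (j = 1/(36*4) = 1/144 ≈ 0.0069444)
1/(j + 810346) = 1/(1/144 + 810346) = 1/(116689825/144) = 144/116689825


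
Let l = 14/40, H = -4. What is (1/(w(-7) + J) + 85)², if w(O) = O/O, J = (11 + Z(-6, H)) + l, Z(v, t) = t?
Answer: 202066225/27889 ≈ 7245.4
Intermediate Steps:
l = 7/20 (l = 14*(1/40) = 7/20 ≈ 0.35000)
J = 147/20 (J = (11 - 4) + 7/20 = 7 + 7/20 = 147/20 ≈ 7.3500)
w(O) = 1
(1/(w(-7) + J) + 85)² = (1/(1 + 147/20) + 85)² = (1/(167/20) + 85)² = (20/167 + 85)² = (14215/167)² = 202066225/27889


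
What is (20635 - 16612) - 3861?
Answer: 162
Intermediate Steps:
(20635 - 16612) - 3861 = 4023 - 3861 = 162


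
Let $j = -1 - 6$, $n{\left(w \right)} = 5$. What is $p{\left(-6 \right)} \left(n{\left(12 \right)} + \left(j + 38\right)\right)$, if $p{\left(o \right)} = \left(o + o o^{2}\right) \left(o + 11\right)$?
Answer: $-39960$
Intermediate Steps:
$j = -7$ ($j = -1 - 6 = -7$)
$p{\left(o \right)} = \left(11 + o\right) \left(o + o^{3}\right)$ ($p{\left(o \right)} = \left(o + o^{3}\right) \left(11 + o\right) = \left(11 + o\right) \left(o + o^{3}\right)$)
$p{\left(-6 \right)} \left(n{\left(12 \right)} + \left(j + 38\right)\right) = - 6 \left(11 - 6 + \left(-6\right)^{3} + 11 \left(-6\right)^{2}\right) \left(5 + \left(-7 + 38\right)\right) = - 6 \left(11 - 6 - 216 + 11 \cdot 36\right) \left(5 + 31\right) = - 6 \left(11 - 6 - 216 + 396\right) 36 = \left(-6\right) 185 \cdot 36 = \left(-1110\right) 36 = -39960$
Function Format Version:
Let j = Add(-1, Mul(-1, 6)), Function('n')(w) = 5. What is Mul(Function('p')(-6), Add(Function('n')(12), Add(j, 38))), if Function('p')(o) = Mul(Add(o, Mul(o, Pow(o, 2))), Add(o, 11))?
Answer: -39960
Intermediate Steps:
j = -7 (j = Add(-1, -6) = -7)
Function('p')(o) = Mul(Add(11, o), Add(o, Pow(o, 3))) (Function('p')(o) = Mul(Add(o, Pow(o, 3)), Add(11, o)) = Mul(Add(11, o), Add(o, Pow(o, 3))))
Mul(Function('p')(-6), Add(Function('n')(12), Add(j, 38))) = Mul(Mul(-6, Add(11, -6, Pow(-6, 3), Mul(11, Pow(-6, 2)))), Add(5, Add(-7, 38))) = Mul(Mul(-6, Add(11, -6, -216, Mul(11, 36))), Add(5, 31)) = Mul(Mul(-6, Add(11, -6, -216, 396)), 36) = Mul(Mul(-6, 185), 36) = Mul(-1110, 36) = -39960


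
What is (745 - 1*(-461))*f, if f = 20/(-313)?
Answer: -24120/313 ≈ -77.061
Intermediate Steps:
f = -20/313 (f = 20*(-1/313) = -20/313 ≈ -0.063898)
(745 - 1*(-461))*f = (745 - 1*(-461))*(-20/313) = (745 + 461)*(-20/313) = 1206*(-20/313) = -24120/313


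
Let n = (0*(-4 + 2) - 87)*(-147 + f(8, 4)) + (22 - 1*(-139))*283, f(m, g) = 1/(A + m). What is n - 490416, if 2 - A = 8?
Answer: -864215/2 ≈ -4.3211e+5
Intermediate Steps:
A = -6 (A = 2 - 1*8 = 2 - 8 = -6)
f(m, g) = 1/(-6 + m)
n = 116617/2 (n = (0*(-4 + 2) - 87)*(-147 + 1/(-6 + 8)) + (22 - 1*(-139))*283 = (0*(-2) - 87)*(-147 + 1/2) + (22 + 139)*283 = (0 - 87)*(-147 + ½) + 161*283 = -87*(-293/2) + 45563 = 25491/2 + 45563 = 116617/2 ≈ 58309.)
n - 490416 = 116617/2 - 490416 = -864215/2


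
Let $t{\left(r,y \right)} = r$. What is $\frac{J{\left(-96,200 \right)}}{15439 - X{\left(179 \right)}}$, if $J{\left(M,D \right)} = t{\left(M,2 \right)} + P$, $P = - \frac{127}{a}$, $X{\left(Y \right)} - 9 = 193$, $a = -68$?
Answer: $- \frac{6401}{1036116} \approx -0.0061779$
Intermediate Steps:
$X{\left(Y \right)} = 202$ ($X{\left(Y \right)} = 9 + 193 = 202$)
$P = \frac{127}{68}$ ($P = - \frac{127}{-68} = \left(-127\right) \left(- \frac{1}{68}\right) = \frac{127}{68} \approx 1.8676$)
$J{\left(M,D \right)} = \frac{127}{68} + M$ ($J{\left(M,D \right)} = M + \frac{127}{68} = \frac{127}{68} + M$)
$\frac{J{\left(-96,200 \right)}}{15439 - X{\left(179 \right)}} = \frac{\frac{127}{68} - 96}{15439 - 202} = - \frac{6401}{68 \left(15439 - 202\right)} = - \frac{6401}{68 \cdot 15237} = \left(- \frac{6401}{68}\right) \frac{1}{15237} = - \frac{6401}{1036116}$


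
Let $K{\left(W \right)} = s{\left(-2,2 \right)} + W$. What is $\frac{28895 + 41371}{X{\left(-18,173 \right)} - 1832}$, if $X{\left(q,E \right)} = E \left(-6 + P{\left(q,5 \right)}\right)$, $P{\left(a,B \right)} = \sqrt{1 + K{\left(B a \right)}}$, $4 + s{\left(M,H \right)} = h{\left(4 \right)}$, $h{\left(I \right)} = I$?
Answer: $- \frac{67221140}{3633527} - \frac{4052006 i \sqrt{89}}{3633527} \approx -18.5 - 10.521 i$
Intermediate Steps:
$s{\left(M,H \right)} = 0$ ($s{\left(M,H \right)} = -4 + 4 = 0$)
$K{\left(W \right)} = W$ ($K{\left(W \right)} = 0 + W = W$)
$P{\left(a,B \right)} = \sqrt{1 + B a}$
$X{\left(q,E \right)} = E \left(-6 + \sqrt{1 + 5 q}\right)$
$\frac{28895 + 41371}{X{\left(-18,173 \right)} - 1832} = \frac{28895 + 41371}{173 \left(-6 + \sqrt{1 + 5 \left(-18\right)}\right) - 1832} = \frac{70266}{173 \left(-6 + \sqrt{1 - 90}\right) - 1832} = \frac{70266}{173 \left(-6 + \sqrt{-89}\right) - 1832} = \frac{70266}{173 \left(-6 + i \sqrt{89}\right) - 1832} = \frac{70266}{\left(-1038 + 173 i \sqrt{89}\right) - 1832} = \frac{70266}{-2870 + 173 i \sqrt{89}}$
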